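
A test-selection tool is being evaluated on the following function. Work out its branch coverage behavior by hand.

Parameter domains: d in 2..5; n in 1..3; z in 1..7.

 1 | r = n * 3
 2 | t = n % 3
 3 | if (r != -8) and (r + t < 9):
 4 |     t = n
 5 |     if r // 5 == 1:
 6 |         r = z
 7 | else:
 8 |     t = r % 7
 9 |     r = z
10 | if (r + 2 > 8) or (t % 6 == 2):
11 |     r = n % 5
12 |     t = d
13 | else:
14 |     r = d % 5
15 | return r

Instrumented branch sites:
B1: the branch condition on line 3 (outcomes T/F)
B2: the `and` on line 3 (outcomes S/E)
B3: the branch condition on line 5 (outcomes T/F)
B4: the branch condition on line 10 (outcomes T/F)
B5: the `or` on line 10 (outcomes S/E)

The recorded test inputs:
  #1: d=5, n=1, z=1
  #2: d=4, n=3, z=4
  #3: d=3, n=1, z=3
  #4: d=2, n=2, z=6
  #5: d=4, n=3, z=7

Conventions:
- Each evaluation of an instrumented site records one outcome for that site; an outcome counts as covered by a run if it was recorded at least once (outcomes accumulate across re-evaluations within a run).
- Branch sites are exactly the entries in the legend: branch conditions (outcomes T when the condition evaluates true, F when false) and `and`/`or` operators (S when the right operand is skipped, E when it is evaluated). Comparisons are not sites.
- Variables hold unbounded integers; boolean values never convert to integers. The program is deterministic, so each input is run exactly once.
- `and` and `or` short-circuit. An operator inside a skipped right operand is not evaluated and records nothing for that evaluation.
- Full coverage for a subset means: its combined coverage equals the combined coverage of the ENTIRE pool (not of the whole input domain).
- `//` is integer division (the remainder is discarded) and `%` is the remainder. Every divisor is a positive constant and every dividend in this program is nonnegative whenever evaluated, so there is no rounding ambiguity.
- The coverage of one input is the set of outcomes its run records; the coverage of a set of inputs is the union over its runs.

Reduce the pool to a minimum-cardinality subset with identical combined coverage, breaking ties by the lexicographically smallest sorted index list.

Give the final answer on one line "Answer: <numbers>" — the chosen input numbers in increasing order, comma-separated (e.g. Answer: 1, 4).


#1 (d=5, n=1, z=1) -> B2->E, B1->T, B3->F, B5->E, B4->F; covered: B1=T, B2=E, B3=F, B4=F, B5=E
#2 (d=4, n=3, z=4) -> B2->E, B1->F, B5->E, B4->T; covered: B1=F, B2=E, B4=T, B5=E
#3 (d=3, n=1, z=3) -> B2->E, B1->T, B3->F, B5->E, B4->F; covered: B1=T, B2=E, B3=F, B4=F, B5=E
#4 (d=2, n=2, z=6) -> B2->E, B1->T, B3->T, B5->E, B4->T; covered: B1=T, B2=E, B3=T, B4=T, B5=E
#5 (d=4, n=3, z=7) -> B2->E, B1->F, B5->S, B4->T; covered: B1=F, B2=E, B4=T, B5=S
the full pool covers 9 outcomes: B1=T, B1=F, B2=E, B3=T, B3=F, B4=T, B4=F, B5=S, B5=E
every size-1 subset falls short of the 9 outcomes (best: 5/9)
every size-2 subset falls short of the 9 outcomes (best: 8/9)
at size 3, {1, 4, 5} reaches all 9 outcomes; every lexicographically earlier size-3 subset fails
Answer: 1, 4, 5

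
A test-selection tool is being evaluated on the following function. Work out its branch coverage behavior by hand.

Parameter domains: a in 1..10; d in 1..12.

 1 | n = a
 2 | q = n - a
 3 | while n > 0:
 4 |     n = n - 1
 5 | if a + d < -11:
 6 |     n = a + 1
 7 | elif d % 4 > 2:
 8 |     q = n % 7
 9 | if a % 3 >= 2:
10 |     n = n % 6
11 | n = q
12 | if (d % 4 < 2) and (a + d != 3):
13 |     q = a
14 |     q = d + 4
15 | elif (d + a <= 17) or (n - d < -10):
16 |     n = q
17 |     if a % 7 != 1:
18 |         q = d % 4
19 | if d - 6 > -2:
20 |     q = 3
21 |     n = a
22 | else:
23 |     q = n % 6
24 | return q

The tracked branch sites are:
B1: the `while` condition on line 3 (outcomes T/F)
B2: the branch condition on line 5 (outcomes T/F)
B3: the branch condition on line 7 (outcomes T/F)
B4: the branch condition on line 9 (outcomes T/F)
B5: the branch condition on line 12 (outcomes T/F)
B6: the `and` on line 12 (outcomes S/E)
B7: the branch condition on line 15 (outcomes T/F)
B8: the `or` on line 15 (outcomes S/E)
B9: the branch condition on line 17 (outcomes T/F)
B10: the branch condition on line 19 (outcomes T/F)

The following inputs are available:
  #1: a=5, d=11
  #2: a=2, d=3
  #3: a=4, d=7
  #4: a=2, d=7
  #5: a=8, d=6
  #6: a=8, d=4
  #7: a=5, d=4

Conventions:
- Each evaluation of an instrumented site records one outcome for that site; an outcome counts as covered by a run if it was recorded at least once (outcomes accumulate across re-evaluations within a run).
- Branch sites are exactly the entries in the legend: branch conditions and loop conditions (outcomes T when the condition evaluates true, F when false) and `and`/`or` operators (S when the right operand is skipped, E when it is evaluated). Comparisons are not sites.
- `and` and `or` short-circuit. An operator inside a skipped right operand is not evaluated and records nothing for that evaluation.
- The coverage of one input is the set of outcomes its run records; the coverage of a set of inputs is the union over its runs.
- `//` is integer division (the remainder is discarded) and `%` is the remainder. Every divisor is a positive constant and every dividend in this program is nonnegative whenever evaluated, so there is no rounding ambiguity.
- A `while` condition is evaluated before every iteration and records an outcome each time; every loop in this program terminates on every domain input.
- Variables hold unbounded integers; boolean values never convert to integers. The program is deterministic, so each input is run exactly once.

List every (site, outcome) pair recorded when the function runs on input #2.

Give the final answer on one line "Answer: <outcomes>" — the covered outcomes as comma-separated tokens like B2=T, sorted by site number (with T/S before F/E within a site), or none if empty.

Running input #2 (a=2, d=3), event by event:
  B1->T, B1->T, B1->F, B2->F, B3->T, B4->T, B6->S, B5->F, B8->S, B7->T
  B9->T, B10->F
distinct outcomes covered: B1=T, B1=F, B2=F, B3=T, B4=T, B5=F, B6=S, B7=T, B8=S, B9=T, B10=F

Answer: B1=T, B1=F, B2=F, B3=T, B4=T, B5=F, B6=S, B7=T, B8=S, B9=T, B10=F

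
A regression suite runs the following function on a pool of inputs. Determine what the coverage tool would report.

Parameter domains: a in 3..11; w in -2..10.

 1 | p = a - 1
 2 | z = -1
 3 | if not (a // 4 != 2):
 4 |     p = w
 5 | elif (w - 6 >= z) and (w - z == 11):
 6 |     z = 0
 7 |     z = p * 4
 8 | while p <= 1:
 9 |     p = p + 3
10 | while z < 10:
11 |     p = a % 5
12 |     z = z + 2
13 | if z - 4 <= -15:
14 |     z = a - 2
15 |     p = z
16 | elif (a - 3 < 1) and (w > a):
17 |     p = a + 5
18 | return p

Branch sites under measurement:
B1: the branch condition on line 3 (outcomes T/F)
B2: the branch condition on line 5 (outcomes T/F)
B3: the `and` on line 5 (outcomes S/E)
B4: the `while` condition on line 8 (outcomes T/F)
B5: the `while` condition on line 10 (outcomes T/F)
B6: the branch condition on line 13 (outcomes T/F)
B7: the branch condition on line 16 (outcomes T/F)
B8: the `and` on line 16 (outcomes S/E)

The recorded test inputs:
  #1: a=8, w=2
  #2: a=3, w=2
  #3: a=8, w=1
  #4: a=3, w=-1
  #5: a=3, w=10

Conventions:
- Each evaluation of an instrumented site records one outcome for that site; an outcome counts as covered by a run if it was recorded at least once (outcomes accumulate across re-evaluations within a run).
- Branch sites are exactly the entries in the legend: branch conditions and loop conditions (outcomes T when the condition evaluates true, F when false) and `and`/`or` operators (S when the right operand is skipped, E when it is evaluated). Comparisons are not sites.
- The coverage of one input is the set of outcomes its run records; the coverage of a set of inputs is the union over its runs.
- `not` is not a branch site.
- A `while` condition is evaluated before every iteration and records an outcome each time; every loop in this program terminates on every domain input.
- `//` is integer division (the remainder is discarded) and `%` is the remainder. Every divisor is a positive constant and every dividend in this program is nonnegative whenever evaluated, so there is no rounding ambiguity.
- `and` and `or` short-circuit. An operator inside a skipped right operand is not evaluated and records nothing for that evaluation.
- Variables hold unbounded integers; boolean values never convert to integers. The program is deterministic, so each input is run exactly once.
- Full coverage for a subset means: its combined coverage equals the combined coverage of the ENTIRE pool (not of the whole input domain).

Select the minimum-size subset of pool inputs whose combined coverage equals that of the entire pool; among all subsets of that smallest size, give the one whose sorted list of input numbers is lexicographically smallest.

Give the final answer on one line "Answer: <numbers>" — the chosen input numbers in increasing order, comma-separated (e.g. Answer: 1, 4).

#1 (a=8, w=2) -> B1->T, B4->F, B5->T, B5->T, B5->T, B5->T, B5->T, B5->T, B5->F, B6->F, B8->S, B7->F; covered: B1=T, B4=F, B5=T, B5=F, B6=F, B7=F, B8=S
#2 (a=3, w=2) -> B1->F, B3->S, B2->F, B4->F, B5->T, B5->T, B5->T, B5->T, B5->T, B5->T, B5->F, B6->F, B8->E, B7->F; covered: B1=F, B2=F, B3=S, B4=F, B5=T, B5=F, B6=F, B7=F, B8=E
#3 (a=8, w=1) -> B1->T, B4->T, B4->F, B5->T, B5->T, B5->T, B5->T, B5->T, B5->T, B5->F, B6->F, B8->S, B7->F; covered: B1=T, B4=T, B4=F, B5=T, B5=F, B6=F, B7=F, B8=S
#4 (a=3, w=-1) -> B1->F, B3->S, B2->F, B4->F, B5->T, B5->T, B5->T, B5->T, B5->T, B5->T, B5->F, B6->F, B8->E, B7->F; covered: B1=F, B2=F, B3=S, B4=F, B5=T, B5=F, B6=F, B7=F, B8=E
#5 (a=3, w=10) -> B1->F, B3->E, B2->T, B4->F, B5->T, B5->F, B6->F, B8->E, B7->T; covered: B1=F, B2=T, B3=E, B4=F, B5=T, B5=F, B6=F, B7=T, B8=E
the full pool covers 15 outcomes: B1=T, B1=F, B2=T, B2=F, B3=S, B3=E, B4=T, B4=F, B5=T, B5=F, B6=F, B7=T, B7=F, B8=S, B8=E
size 1 is not enough: best union over all size-1 subsets is 9/15
size 2 is not enough: best union over all size-2 subsets is 13/15
inputs {2, 3, 5} (size 3) cover everything; no size-3 subset with a lexicographically smaller index list covers all 15

Answer: 2, 3, 5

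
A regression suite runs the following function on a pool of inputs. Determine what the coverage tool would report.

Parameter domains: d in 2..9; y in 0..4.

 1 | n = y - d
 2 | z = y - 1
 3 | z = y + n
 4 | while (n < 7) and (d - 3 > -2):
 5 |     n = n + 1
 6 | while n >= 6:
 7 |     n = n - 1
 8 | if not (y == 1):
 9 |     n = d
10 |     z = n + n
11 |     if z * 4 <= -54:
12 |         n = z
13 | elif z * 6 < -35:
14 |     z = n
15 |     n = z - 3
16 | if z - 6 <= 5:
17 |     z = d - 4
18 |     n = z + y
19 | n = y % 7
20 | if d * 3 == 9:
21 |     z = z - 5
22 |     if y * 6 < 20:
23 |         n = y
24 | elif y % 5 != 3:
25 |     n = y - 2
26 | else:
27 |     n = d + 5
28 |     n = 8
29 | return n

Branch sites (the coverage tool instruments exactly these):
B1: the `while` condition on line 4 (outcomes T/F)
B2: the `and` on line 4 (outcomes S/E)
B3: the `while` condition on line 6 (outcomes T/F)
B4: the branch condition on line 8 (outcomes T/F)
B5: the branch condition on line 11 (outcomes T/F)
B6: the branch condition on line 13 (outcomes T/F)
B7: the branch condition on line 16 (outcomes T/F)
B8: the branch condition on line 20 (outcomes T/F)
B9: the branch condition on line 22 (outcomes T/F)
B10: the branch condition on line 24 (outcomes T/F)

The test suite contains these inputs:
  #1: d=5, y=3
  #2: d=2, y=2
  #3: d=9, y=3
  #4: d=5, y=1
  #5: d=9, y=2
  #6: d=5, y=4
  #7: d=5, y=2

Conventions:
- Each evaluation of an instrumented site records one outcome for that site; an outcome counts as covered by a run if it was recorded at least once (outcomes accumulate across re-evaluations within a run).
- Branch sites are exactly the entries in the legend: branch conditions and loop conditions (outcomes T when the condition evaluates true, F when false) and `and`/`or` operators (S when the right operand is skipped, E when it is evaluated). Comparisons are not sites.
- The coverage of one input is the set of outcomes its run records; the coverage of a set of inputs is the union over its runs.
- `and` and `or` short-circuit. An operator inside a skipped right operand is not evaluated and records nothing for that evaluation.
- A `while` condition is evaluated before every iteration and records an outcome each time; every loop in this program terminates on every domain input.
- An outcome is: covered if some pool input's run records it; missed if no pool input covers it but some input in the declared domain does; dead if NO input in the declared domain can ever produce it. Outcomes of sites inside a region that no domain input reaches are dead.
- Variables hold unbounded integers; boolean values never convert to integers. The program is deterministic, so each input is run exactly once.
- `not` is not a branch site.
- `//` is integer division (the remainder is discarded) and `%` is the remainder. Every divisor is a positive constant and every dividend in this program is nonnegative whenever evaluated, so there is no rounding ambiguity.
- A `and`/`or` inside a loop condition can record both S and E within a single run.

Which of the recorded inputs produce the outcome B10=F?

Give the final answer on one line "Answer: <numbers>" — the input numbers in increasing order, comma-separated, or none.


input #1 (d=5, y=3): produces B10=F
input #2 (d=2, y=2): does not produce B10=F
input #3 (d=9, y=3): produces B10=F
input #4 (d=5, y=1): does not produce B10=F
input #5 (d=9, y=2): does not produce B10=F
input #6 (d=5, y=4): does not produce B10=F
input #7 (d=5, y=2): does not produce B10=F
Answer: 1, 3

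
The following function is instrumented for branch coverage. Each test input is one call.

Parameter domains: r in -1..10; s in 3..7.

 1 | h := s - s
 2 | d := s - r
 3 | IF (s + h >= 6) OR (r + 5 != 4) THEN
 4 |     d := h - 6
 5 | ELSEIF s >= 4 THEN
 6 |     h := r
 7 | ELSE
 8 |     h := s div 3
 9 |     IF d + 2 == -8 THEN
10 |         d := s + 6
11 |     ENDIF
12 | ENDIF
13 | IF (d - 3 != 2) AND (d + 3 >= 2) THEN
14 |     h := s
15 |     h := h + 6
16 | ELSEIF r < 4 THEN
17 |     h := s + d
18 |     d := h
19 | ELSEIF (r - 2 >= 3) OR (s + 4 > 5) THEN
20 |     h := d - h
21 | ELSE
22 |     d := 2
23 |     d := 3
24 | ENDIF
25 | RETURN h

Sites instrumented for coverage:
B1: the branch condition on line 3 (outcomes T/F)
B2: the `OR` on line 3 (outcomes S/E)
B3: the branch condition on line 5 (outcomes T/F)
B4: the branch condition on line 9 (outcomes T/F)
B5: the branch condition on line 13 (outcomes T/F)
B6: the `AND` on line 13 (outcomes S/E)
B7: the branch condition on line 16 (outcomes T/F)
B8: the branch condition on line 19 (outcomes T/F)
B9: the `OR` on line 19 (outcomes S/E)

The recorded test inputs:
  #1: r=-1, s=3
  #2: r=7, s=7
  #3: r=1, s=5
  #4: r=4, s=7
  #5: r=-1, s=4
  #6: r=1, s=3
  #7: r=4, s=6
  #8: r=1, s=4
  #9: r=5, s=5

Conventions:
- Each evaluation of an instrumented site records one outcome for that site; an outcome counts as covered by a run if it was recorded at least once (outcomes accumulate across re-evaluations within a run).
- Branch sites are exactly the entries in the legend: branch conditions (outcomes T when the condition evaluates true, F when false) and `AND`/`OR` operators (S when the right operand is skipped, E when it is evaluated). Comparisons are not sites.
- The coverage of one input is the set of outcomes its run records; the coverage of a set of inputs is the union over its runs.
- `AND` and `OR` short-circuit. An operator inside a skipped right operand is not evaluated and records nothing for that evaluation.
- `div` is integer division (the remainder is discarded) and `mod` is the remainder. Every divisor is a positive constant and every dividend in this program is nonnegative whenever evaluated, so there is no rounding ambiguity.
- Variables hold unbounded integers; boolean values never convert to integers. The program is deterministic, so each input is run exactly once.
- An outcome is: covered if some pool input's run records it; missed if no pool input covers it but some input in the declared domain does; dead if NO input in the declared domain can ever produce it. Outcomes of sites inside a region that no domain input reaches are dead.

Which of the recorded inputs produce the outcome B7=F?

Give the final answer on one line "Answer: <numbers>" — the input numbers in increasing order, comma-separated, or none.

input #1 (r=-1, s=3): does not record B7=F
input #2 (r=7, s=7): records B7=F
input #3 (r=1, s=5): does not record B7=F
input #4 (r=4, s=7): records B7=F
input #5 (r=-1, s=4): does not record B7=F
input #6 (r=1, s=3): does not record B7=F
input #7 (r=4, s=6): records B7=F
input #8 (r=1, s=4): does not record B7=F
input #9 (r=5, s=5): records B7=F

Answer: 2, 4, 7, 9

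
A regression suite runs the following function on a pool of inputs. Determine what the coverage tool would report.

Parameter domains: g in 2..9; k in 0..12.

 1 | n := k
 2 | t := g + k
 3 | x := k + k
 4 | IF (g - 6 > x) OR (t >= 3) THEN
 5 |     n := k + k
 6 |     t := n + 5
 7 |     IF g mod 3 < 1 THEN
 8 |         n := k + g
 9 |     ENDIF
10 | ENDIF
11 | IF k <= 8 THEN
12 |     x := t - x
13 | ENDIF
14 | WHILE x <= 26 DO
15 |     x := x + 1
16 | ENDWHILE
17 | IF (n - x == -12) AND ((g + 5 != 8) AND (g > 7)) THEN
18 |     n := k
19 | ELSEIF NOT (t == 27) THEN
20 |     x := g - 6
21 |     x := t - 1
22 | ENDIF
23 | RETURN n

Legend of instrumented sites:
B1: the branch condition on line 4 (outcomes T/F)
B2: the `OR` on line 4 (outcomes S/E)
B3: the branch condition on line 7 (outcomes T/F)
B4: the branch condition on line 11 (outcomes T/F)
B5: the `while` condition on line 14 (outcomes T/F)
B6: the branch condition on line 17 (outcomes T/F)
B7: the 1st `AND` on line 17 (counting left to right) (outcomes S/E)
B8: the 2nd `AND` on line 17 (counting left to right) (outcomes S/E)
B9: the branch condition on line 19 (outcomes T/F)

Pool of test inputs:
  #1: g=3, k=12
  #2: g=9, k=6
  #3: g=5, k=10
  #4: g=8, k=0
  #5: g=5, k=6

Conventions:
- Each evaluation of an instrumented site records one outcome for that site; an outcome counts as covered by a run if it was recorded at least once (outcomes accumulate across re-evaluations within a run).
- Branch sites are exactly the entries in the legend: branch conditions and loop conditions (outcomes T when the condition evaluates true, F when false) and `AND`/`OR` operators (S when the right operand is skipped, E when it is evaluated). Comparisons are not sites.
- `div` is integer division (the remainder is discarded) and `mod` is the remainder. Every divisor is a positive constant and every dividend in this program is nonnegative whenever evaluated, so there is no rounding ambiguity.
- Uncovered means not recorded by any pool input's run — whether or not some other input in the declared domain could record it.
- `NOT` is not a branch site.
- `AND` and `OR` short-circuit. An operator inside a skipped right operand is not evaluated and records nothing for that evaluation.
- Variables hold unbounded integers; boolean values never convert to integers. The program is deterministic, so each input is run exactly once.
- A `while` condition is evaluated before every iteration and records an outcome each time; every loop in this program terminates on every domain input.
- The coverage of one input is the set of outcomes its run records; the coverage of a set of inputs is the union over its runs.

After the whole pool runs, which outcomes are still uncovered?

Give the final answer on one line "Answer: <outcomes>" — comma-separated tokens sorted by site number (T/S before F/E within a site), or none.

#1 (g=3, k=12) -> covered: B1=T, B2=E, B3=T, B4=F, B5=T, B5=F, B6=F, B7=E, B8=S, B9=T
#2 (g=9, k=6) -> covered: B1=T, B2=E, B3=T, B4=T, B5=T, B5=F, B6=T, B7=E, B8=E
#3 (g=5, k=10) -> covered: B1=T, B2=E, B3=F, B4=F, B5=T, B5=F, B6=F, B7=S, B9=T
#4 (g=8, k=0) -> covered: B1=T, B2=S, B3=F, B4=T, B5=T, B5=F, B6=F, B7=S, B9=T
#5 (g=5, k=6) -> covered: B1=T, B2=E, B3=F, B4=T, B5=T, B5=F, B6=F, B7=S, B9=T
union over the pool: B1=T, B2=S, B2=E, B3=T, B3=F, B4=T, B4=F, B5=T, B5=F, B6=T, B6=F, B7=S, B7=E, B8=S, B8=E, B9=T
uncovered (2 of 18): B1=F, B9=F

Answer: B1=F, B9=F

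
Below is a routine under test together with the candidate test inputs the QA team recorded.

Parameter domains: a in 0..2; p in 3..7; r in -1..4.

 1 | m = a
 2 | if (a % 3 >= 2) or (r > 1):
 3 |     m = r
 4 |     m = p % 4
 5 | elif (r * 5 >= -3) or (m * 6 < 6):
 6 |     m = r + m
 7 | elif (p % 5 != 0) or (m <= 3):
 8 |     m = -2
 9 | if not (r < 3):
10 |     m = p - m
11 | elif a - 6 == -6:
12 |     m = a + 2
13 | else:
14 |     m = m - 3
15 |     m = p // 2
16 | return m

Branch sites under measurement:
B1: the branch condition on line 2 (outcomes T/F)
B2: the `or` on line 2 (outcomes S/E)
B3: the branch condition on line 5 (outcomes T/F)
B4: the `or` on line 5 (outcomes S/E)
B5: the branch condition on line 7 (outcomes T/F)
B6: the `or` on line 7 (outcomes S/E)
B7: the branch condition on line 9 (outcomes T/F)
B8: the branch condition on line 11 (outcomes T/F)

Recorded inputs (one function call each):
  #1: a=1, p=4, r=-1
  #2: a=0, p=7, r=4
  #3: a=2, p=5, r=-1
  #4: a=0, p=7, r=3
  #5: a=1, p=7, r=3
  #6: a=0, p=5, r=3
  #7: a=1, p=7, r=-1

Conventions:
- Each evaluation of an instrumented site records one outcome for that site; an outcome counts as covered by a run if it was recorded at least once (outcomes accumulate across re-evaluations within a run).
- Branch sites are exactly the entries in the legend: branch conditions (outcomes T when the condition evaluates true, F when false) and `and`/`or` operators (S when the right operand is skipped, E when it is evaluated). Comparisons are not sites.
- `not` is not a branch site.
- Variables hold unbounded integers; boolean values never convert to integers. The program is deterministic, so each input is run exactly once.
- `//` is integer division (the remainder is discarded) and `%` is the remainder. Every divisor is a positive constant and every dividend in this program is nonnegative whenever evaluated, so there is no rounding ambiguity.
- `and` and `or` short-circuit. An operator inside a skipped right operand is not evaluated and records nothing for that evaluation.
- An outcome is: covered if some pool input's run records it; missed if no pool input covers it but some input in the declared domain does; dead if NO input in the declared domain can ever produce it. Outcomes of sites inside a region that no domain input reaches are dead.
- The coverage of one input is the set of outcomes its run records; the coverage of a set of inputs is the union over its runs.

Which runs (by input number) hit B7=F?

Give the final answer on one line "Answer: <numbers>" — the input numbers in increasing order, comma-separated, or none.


input #1 (a=1, p=4, r=-1): produces B7=F
input #2 (a=0, p=7, r=4): does not produce B7=F
input #3 (a=2, p=5, r=-1): produces B7=F
input #4 (a=0, p=7, r=3): does not produce B7=F
input #5 (a=1, p=7, r=3): does not produce B7=F
input #6 (a=0, p=5, r=3): does not produce B7=F
input #7 (a=1, p=7, r=-1): produces B7=F
Answer: 1, 3, 7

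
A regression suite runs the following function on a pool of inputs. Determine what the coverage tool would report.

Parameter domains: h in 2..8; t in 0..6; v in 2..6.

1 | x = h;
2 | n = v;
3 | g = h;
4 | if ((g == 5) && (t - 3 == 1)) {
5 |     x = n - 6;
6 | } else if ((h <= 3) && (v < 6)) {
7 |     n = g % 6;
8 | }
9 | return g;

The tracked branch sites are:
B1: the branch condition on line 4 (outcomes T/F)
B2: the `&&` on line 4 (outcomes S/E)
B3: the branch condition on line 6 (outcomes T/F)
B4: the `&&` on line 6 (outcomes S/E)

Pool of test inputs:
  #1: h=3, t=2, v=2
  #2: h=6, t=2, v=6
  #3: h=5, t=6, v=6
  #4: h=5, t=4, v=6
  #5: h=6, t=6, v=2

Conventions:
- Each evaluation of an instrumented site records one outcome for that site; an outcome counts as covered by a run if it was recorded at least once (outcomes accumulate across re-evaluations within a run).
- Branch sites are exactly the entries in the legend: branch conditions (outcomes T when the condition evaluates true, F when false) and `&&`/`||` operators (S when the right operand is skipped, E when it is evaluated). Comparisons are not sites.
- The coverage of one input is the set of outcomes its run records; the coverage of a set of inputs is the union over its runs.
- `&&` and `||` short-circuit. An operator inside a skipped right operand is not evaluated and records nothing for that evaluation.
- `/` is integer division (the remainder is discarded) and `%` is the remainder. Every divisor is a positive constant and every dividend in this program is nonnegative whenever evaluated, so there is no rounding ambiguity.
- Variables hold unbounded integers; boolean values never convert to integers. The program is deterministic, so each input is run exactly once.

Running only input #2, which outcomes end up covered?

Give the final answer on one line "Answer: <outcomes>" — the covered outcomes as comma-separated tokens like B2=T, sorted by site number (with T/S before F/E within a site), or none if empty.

Simulating input #2 (h=6, t=2, v=6) step by step:
  B2->S, B1->F, B4->S, B3->F
as a set, this run covers: B1=F, B2=S, B3=F, B4=S

Answer: B1=F, B2=S, B3=F, B4=S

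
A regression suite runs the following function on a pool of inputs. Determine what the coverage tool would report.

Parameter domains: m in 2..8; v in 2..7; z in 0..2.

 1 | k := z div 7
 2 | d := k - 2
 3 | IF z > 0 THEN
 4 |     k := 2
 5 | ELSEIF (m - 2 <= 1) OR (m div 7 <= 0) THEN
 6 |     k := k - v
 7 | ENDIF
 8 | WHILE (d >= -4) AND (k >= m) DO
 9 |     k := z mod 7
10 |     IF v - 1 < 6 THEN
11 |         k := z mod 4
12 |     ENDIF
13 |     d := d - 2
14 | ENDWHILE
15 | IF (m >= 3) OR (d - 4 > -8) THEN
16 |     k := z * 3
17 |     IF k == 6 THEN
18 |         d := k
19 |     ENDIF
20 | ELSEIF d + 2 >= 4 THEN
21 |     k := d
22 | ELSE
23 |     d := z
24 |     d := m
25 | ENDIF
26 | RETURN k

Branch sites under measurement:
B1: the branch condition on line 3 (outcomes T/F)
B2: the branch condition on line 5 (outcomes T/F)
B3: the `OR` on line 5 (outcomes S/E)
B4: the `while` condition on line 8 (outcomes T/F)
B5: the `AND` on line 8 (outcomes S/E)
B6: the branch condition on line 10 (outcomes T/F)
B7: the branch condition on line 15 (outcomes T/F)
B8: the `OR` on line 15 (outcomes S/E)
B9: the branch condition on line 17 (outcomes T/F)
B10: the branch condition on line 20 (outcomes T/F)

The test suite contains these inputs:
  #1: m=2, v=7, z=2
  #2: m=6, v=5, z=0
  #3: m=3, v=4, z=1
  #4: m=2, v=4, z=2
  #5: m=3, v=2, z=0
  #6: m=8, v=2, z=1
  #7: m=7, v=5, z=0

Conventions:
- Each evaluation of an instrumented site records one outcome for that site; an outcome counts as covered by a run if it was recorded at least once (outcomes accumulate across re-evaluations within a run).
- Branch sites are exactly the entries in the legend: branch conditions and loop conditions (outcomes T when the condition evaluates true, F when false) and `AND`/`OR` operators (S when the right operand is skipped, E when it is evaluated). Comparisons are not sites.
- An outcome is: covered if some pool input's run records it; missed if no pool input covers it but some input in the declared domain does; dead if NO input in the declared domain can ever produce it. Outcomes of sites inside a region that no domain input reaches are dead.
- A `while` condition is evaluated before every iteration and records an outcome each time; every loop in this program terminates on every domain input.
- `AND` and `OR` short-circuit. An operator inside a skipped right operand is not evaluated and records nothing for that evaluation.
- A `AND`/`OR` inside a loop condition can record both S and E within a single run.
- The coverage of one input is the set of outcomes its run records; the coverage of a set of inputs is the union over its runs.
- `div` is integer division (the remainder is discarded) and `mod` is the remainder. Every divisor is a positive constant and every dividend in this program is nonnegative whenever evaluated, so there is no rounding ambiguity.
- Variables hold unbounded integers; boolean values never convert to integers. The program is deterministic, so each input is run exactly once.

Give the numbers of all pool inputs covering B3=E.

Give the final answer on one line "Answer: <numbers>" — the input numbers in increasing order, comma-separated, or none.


input #1 (m=2, v=7, z=2): never hits B3=E
input #2 (m=6, v=5, z=0): hits B3=E
input #3 (m=3, v=4, z=1): never hits B3=E
input #4 (m=2, v=4, z=2): never hits B3=E
input #5 (m=3, v=2, z=0): never hits B3=E
input #6 (m=8, v=2, z=1): never hits B3=E
input #7 (m=7, v=5, z=0): hits B3=E
Answer: 2, 7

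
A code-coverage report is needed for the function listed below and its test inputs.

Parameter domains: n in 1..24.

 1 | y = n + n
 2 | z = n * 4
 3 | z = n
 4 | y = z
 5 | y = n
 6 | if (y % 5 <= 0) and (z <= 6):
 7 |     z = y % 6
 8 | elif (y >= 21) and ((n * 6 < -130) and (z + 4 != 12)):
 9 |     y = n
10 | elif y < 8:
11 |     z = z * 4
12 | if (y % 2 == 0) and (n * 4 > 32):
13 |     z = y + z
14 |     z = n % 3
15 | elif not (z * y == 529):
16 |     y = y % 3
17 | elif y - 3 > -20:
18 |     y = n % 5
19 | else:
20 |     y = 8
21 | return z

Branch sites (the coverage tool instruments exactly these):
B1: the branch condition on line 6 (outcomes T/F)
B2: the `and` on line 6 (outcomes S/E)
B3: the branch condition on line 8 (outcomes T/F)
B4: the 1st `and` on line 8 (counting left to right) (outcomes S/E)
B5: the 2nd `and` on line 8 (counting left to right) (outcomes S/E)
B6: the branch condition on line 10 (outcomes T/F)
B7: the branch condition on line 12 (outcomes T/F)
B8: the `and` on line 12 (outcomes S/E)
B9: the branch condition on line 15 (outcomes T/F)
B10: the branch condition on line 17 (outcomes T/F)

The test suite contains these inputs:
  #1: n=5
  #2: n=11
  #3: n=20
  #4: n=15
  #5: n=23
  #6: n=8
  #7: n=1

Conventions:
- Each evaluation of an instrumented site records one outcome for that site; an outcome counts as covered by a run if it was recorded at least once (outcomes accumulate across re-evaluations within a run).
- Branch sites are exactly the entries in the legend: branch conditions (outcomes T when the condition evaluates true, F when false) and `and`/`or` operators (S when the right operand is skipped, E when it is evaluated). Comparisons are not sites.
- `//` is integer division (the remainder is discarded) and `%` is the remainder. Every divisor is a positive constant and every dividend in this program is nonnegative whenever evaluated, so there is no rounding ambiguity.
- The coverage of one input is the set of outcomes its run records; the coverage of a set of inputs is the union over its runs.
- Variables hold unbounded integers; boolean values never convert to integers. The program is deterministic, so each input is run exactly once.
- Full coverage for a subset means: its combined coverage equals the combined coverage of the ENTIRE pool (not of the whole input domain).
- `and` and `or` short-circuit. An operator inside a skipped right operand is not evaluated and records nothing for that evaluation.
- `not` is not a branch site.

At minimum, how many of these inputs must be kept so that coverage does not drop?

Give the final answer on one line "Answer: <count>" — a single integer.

run #1 (n=5) runs B2->E, B1->T, B8->S, B7->F, B9->T; records B1=T, B2=E, B7=F, B8=S, B9=T
run #2 (n=11) runs B2->S, B1->F, B4->S, B3->F, B6->F, B8->S, B7->F, B9->T; records B1=F, B2=S, B3=F, B4=S, B6=F, B7=F, B8=S, B9=T
run #3 (n=20) runs B2->E, B1->F, B4->S, B3->F, B6->F, B8->E, B7->T; records B1=F, B2=E, B3=F, B4=S, B6=F, B7=T, B8=E
run #4 (n=15) runs B2->E, B1->F, B4->S, B3->F, B6->F, B8->S, B7->F, B9->T; records B1=F, B2=E, B3=F, B4=S, B6=F, B7=F, B8=S, B9=T
run #5 (n=23) runs B2->S, B1->F, B4->E, B5->S, B3->F, B6->F, B8->S, B7->F, B9->F, B10->T; records B1=F, B2=S, B3=F, B4=E, B5=S, B6=F, B7=F, B8=S, B9=F, B10=T
run #6 (n=8) runs B2->S, B1->F, B4->S, B3->F, B6->F, B8->E, B7->F, B9->T; records B1=F, B2=S, B3=F, B4=S, B6=F, B7=F, B8=E, B9=T
run #7 (n=1) runs B2->S, B1->F, B4->S, B3->F, B6->T, B8->S, B7->F, B9->T; records B1=F, B2=S, B3=F, B4=S, B6=T, B7=F, B8=S, B9=T
pool-wide coverage (17 outcomes): B1=T, B1=F, B2=S, B2=E, B3=F, B4=S, B4=E, B5=S, B6=T, B6=F, B7=T, B7=F, B8=S, B8=E, B9=T, B9=F, B10=T
checked all size-1 subsets: none covers 17 outcomes (max 10/17)
checked all size-2 subsets: none covers 17 outcomes (max 14/17)
checked all size-3 subsets: none covers 17 outcomes (max 16/17)
at size 4, {1, 3, 5, 7} reaches all 17 outcomes; every lexicographically earlier size-4 subset fails

Answer: 4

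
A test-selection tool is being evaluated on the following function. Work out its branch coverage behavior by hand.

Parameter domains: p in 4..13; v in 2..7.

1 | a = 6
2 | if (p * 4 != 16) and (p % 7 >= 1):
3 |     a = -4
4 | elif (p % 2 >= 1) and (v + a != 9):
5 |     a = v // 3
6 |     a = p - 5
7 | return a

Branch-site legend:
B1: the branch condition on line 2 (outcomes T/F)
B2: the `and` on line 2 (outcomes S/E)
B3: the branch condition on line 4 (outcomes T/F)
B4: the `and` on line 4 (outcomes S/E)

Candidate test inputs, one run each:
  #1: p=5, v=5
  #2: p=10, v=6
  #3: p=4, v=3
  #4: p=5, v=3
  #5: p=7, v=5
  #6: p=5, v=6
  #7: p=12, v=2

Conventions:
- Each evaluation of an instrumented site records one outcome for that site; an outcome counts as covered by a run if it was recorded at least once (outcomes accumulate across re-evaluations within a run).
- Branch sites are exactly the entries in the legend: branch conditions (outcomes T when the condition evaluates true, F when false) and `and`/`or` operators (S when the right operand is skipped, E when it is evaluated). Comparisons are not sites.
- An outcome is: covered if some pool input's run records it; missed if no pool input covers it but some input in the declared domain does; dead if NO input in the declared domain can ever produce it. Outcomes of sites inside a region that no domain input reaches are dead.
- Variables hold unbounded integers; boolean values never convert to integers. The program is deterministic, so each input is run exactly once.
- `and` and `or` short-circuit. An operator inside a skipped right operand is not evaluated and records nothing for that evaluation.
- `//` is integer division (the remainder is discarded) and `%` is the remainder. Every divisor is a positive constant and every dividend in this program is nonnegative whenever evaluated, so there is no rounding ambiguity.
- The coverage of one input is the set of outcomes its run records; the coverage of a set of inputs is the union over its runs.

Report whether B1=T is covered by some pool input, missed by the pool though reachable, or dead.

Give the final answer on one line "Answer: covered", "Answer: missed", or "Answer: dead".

B1=T is recorded by pool input(s) 1, 2, 4, 6, 7 -> covered

Answer: covered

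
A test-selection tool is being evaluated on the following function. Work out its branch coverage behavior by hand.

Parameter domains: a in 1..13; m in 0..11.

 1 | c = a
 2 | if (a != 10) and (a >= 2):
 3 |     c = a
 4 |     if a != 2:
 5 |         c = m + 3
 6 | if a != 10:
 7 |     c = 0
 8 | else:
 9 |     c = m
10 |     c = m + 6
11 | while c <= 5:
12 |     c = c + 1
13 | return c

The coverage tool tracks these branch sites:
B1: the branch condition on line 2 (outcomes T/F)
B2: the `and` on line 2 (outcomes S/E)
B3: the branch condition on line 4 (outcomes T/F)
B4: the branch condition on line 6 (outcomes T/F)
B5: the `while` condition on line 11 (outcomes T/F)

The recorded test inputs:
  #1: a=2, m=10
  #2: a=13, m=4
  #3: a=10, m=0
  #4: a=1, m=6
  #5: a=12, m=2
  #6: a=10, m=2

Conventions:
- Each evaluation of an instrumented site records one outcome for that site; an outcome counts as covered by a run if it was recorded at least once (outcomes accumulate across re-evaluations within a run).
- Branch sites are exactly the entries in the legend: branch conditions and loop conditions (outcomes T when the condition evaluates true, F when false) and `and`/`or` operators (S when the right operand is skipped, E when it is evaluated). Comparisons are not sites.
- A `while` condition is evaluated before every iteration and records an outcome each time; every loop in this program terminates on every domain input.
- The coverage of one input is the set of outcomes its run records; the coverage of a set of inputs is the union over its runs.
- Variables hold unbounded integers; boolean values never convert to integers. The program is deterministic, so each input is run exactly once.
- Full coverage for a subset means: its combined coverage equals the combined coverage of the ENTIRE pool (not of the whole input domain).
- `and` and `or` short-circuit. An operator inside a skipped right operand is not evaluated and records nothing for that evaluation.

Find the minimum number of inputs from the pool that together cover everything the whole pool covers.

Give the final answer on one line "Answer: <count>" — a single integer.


test 1 (a=2, m=10) hits B1=T, B2=E, B3=F, B4=T, B5=T, B5=F
test 2 (a=13, m=4) hits B1=T, B2=E, B3=T, B4=T, B5=T, B5=F
test 3 (a=10, m=0) hits B1=F, B2=S, B4=F, B5=F
test 4 (a=1, m=6) hits B1=F, B2=E, B4=T, B5=T, B5=F
test 5 (a=12, m=2) hits B1=T, B2=E, B3=T, B4=T, B5=T, B5=F
test 6 (a=10, m=2) hits B1=F, B2=S, B4=F, B5=F
pool-wide coverage (10 outcomes): B1=T, B1=F, B2=S, B2=E, B3=T, B3=F, B4=T, B4=F, B5=T, B5=F
no size-1 subset reaches all 10 outcomes (best union: 6/10)
no size-2 subset reaches all 10 outcomes (best union: 9/10)
inputs {1, 2, 3} (size 3) cover everything; no size-3 subset with a lexicographically smaller index list covers all 10
Answer: 3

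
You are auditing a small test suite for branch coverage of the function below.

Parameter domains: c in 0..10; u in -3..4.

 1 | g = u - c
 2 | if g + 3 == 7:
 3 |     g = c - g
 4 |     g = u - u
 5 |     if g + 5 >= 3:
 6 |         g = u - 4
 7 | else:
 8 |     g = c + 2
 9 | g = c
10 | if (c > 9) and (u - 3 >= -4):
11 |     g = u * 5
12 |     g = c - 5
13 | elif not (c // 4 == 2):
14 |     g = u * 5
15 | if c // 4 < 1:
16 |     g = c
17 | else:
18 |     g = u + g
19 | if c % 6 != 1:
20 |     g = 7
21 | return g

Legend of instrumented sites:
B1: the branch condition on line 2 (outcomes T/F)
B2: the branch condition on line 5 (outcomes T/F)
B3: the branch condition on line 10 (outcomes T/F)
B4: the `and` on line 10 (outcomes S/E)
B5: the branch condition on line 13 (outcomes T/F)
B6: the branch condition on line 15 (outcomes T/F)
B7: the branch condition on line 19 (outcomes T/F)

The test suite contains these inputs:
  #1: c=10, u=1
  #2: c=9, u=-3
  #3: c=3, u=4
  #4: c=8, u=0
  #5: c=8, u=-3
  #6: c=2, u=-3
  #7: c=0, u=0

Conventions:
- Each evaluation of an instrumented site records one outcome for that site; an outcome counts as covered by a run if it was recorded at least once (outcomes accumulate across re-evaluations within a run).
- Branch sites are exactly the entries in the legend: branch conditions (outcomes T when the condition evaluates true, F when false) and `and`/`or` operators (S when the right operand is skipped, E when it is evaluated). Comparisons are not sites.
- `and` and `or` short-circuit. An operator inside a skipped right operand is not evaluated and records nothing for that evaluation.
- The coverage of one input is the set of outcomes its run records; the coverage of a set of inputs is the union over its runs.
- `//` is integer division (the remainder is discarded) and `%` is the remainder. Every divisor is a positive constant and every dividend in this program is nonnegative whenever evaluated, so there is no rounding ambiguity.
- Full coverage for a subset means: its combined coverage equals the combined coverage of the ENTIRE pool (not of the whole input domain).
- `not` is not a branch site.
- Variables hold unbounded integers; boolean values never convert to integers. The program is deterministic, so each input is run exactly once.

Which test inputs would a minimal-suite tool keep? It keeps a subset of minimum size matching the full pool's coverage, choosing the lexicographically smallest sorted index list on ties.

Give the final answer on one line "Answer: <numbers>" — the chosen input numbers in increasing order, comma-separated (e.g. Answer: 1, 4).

input #1 (c=10, u=1): events B1->F, B4->E, B3->T, B6->F, B7->T; covers B1=F, B3=T, B4=E, B6=F, B7=T
input #2 (c=9, u=-3): events B1->F, B4->S, B3->F, B5->F, B6->F, B7->T; covers B1=F, B3=F, B4=S, B5=F, B6=F, B7=T
input #3 (c=3, u=4): events B1->F, B4->S, B3->F, B5->T, B6->T, B7->T; covers B1=F, B3=F, B4=S, B5=T, B6=T, B7=T
input #4 (c=8, u=0): events B1->F, B4->S, B3->F, B5->F, B6->F, B7->T; covers B1=F, B3=F, B4=S, B5=F, B6=F, B7=T
input #5 (c=8, u=-3): events B1->F, B4->S, B3->F, B5->F, B6->F, B7->T; covers B1=F, B3=F, B4=S, B5=F, B6=F, B7=T
input #6 (c=2, u=-3): events B1->F, B4->S, B3->F, B5->T, B6->T, B7->T; covers B1=F, B3=F, B4=S, B5=T, B6=T, B7=T
input #7 (c=0, u=0): events B1->F, B4->S, B3->F, B5->T, B6->T, B7->T; covers B1=F, B3=F, B4=S, B5=T, B6=T, B7=T
pool-wide coverage (10 outcomes): B1=F, B3=T, B3=F, B4=S, B4=E, B5=T, B5=F, B6=T, B6=F, B7=T
no size-1 subset reaches all 10 outcomes (best union: 6/10)
no size-2 subset reaches all 10 outcomes (best union: 9/10)
the canonical winner is {1, 2, 3}: size 3, full 10-outcome coverage, earliest index list among size-3 covers

Answer: 1, 2, 3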